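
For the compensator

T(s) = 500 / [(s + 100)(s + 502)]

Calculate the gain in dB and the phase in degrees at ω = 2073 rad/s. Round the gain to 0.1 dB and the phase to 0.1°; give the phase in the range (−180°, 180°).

At s = jω = j2073:
pole (s+100): 100 + j2073 → |·| = √(100²+2073²) = √4307329 ≈ 2075.4, ∠ = arctan(2073/100) ≈ 87.24°
pole (s+502): 502 + j2073 → |·| = √(502²+2073²) = √4549333 ≈ 2132.9, ∠ = arctan(2073/502) ≈ 76.39°
|T| = 500 / 4.4266e+06 ≈ 0.00011295
Gain = 20 log₁₀(0.00011295) ≈ -78.94 dB
∠T = 0.00° − 163.63° = -163.63°

-78.9 dB, -163.6°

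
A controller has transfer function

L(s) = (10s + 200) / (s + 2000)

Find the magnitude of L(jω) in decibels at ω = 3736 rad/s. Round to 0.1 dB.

18.9 dB

Substitute s = j3736:
Numerator: 10(j3736) + 200 = 200 + j37360
Denominator: (j3736) + 2000 = 2000 + j3736
|N| = √(200² + 37360²) ≈ 37361, ∠N ≈ 89.69°
|D| = √(2000² + 3736²) ≈ 4237.7, ∠D ≈ 61.84°
|L| = 37361 / 4237.7 ≈ 8.8163
Gain = 20 log₁₀(8.8163) ≈ 18.91 dB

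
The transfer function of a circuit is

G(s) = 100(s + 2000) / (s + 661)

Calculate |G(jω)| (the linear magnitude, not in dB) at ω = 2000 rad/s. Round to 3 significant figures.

134

At s = jω = j2000:
zero (s+2000): 2000 + j2000 → |·| = √(2000²+2000²) = √8000000 ≈ 2828.4, ∠ = arctan(2000/2000) ≈ 45.00°
pole (s+661): 661 + j2000 → |·| = √(661²+2000²) = √4436921 ≈ 2106.4, ∠ = arctan(2000/661) ≈ 71.71°
|G| = 100 · 2828.4 / 2106.4 ≈ 134.28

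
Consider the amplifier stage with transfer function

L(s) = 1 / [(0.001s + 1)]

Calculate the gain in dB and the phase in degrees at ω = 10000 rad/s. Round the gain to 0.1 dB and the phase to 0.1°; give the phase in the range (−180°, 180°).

At ω = 10000 rad/s:
pole (1 + j10000·0.001) = 1 + j10 → |·| ≈ 10.05, ∠ ≈ 84.29°
|L| = 1 · 1 / (10.05) ≈ 0.099502
Gain = 20 log₁₀(0.099502) ≈ -20.04 dB
∠L = (0°) − (84.29°) = -84.29°

-20.0 dB, -84.3°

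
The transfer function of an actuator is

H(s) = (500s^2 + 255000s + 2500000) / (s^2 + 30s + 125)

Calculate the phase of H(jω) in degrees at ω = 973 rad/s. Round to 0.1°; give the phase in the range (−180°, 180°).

-26.0°

Substitute s = j973:
Numerator: 500(j973)^2 + 255000(j973) + 2500000 = -470864500 + j248115000
Denominator: (j973)^2 + 30(j973) + 125 = -946604 + j29190
|N| = √(470864500² + 248115000²) ≈ 5.3224e+08, ∠N ≈ 152.21°
|D| = √(946604² + 29190²) ≈ 9.4705e+05, ∠D ≈ 178.23°
∠H = 152.21° − 178.23° = -26.02°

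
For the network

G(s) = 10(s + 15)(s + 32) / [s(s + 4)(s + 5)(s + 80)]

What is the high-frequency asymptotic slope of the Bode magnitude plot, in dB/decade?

-40 dB/decade

Each pole contributes −20 dB/decade at high frequency; each zero contributes +20 dB/decade.
Net: 2 zero(s) − 4 pole(s) → -40 dB/decade.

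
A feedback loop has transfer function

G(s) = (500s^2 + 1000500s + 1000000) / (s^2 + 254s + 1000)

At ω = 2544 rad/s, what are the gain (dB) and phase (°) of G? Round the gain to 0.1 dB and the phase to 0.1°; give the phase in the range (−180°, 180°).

56.0 dB, -32.5°

Substitute s = j2544:
Numerator: 500(j2544)^2 + 1000500(j2544) + 1000000 = -3234968000 + j2545272000
Denominator: (j2544)^2 + 254(j2544) + 1000 = -6470936 + j646176
|N| = √(3234968000² + 2545272000²) ≈ 4.1162e+09, ∠N ≈ 141.80°
|D| = √(6470936² + 646176²) ≈ 6.5031e+06, ∠D ≈ 174.30°
|G| = 4.1162e+09 / 6.5031e+06 ≈ 632.96
Gain = 20 log₁₀(632.96) ≈ 56.03 dB
∠G = 141.80° − 174.30° = -32.50°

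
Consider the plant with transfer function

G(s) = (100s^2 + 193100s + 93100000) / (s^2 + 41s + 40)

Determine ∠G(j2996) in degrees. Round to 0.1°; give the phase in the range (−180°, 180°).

Substitute s = j2996:
Numerator: 100(j2996)^2 + 193100(j2996) + 93100000 = -804501600 + j578527600
Denominator: (j2996)^2 + 41(j2996) + 40 = -8975976 + j122836
|N| = √(804501600² + 578527600²) ≈ 9.9092e+08, ∠N ≈ 144.28°
|D| = √(8975976² + 122836²) ≈ 8.9768e+06, ∠D ≈ 179.22°
∠G = 144.28° − 179.22° = -34.94°

-34.9°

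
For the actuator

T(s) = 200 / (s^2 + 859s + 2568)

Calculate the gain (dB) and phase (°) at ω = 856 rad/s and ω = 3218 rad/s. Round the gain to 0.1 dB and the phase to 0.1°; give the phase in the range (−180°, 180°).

Substitute s = j856:
Numerator: 200 = 200 + j0
Denominator: (j856)^2 + 859(j856) + 2568 = -730168 + j735304
|N| = √(200² + 0²) ≈ 200, ∠N ≈ 0.00°
|D| = √(730168² + 735304²) ≈ 1.0363e+06, ∠D ≈ 134.80°
|T| = 200 / 1.0363e+06 ≈ 0.00019299
Gain = 20 log₁₀(0.00019299) ≈ -74.29 dB
∠T = 0.00° − 134.80° = -134.80°

Substitute s = j3218:
Numerator: 200 = 200 + j0
Denominator: (j3218)^2 + 859(j3218) + 2568 = -10352956 + j2764262
|N| = √(200² + 0²) ≈ 200, ∠N ≈ 0.00°
|D| = √(10352956² + 2764262²) ≈ 1.0716e+07, ∠D ≈ 165.05°
|T| = 200 / 1.0716e+07 ≈ 1.8664e-05
Gain = 20 log₁₀(1.8664e-05) ≈ -94.58 dB
∠T = 0.00° − 165.05° = -165.05°

ω = 856: -74.3 dB, -134.8°; ω = 3218: -94.6 dB, -165.1°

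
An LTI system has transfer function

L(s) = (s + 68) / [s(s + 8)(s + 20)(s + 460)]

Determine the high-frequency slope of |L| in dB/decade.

Each pole contributes −20 dB/decade at high frequency; each zero contributes +20 dB/decade.
Net: 1 zero(s) − 4 pole(s) → -60 dB/decade.

-60 dB/decade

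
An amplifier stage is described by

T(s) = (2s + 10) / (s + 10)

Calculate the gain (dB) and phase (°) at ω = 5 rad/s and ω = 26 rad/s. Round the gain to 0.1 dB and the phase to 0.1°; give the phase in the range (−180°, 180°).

ω = 5: 2.0 dB, 18.4°; ω = 26: 5.6 dB, 10.2°

Substitute s = j5:
Numerator: 2(j5) + 10 = 10 + j10
Denominator: (j5) + 10 = 10 + j5
|N| = √(10² + 10²) ≈ 14.142, ∠N ≈ 45.00°
|D| = √(10² + 5²) ≈ 11.18, ∠D ≈ 26.57°
|T| = 14.142 / 11.18 ≈ 1.2649
Gain = 20 log₁₀(1.2649) ≈ 2.04 dB
∠T = 45.00° − 26.57° = 18.43°

Substitute s = j26:
Numerator: 2(j26) + 10 = 10 + j52
Denominator: (j26) + 10 = 10 + j26
|N| = √(10² + 52²) ≈ 52.953, ∠N ≈ 79.11°
|D| = √(10² + 26²) ≈ 27.857, ∠D ≈ 68.96°
|T| = 52.953 / 27.857 ≈ 1.9009
Gain = 20 log₁₀(1.9009) ≈ 5.58 dB
∠T = 79.11° − 68.96° = 10.15°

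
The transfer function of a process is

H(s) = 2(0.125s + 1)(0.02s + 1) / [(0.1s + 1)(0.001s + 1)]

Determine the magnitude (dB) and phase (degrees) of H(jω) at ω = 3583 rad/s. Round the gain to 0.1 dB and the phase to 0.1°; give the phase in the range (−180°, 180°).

33.7 dB, 14.8°

At ω = 3583 rad/s:
zero (1 + j3583·0.125) = 1 + j447.875 → |·| ≈ 447.88, ∠ ≈ 89.87°
zero (1 + j3583·0.02) = 1 + j71.66 → |·| ≈ 71.667, ∠ ≈ 89.20°
pole (1 + j3583·0.1) = 1 + j358.3 → |·| ≈ 358.3, ∠ ≈ 89.84°
pole (1 + j3583·0.001) = 1 + j3.583 → |·| ≈ 3.7199, ∠ ≈ 74.41°
|H| = 2 · 447.88 · 71.667 / (358.3 · 3.7199) ≈ 48.165
Gain = 20 log₁₀(48.165) ≈ 33.65 dB
∠H = (89.87° + 89.20°) − (89.84° + 74.41°) = 14.82°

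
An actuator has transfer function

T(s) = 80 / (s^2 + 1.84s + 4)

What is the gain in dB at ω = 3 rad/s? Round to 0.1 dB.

At s = jω = j3:
quadratic: (j3)² + 1.84·j3 + 4 = -5 + j5.52 → |·| ≈ 7.4478, ∠ ≈ 132.17°
|T| = 80 / 7.4478 ≈ 10.741
Gain = 20 log₁₀(10.741) ≈ 20.62 dB

20.6 dB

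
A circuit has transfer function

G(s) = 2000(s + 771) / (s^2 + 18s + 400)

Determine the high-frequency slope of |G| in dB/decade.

Each pole contributes −20 dB/decade at high frequency; each zero contributes +20 dB/decade.
Net: 1 zero(s) − 2 pole(s) → -20 dB/decade.

-20 dB/decade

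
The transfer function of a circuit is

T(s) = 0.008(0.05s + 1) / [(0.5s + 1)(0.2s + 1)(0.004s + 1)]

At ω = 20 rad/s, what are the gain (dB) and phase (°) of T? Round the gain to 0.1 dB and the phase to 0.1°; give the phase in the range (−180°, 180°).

At ω = 20 rad/s:
zero (1 + j20·0.05) = 1 + j1 → |·| ≈ 1.4142, ∠ ≈ 45.00°
pole (1 + j20·0.5) = 1 + j10 → |·| ≈ 10.05, ∠ ≈ 84.29°
pole (1 + j20·0.2) = 1 + j4 → |·| ≈ 4.1231, ∠ ≈ 75.96°
pole (1 + j20·0.004) = 1 + j0.08 → |·| ≈ 1.0032, ∠ ≈ 4.57°
|T| = 0.008 · 1.4142 / (10.05 · 4.1231 · 1.0032) ≈ 0.00027216
Gain = 20 log₁₀(0.00027216) ≈ -71.30 dB
∠T = (45.00°) − (84.29° + 75.96° + 4.57°) = -119.82°

-71.3 dB, -119.8°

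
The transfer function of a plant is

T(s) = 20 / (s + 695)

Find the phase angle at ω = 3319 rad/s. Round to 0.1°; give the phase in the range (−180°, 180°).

Substitute s = j3319:
Numerator: 20 = 20 + j0
Denominator: (j3319) + 695 = 695 + j3319
|N| = √(20² + 0²) ≈ 20, ∠N ≈ 0.00°
|D| = √(695² + 3319²) ≈ 3391, ∠D ≈ 78.17°
∠T = 0.00° − 78.17° = -78.17°

-78.2°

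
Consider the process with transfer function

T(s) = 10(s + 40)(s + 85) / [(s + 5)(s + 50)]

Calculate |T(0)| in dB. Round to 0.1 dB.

42.7 dB

T(0) = 10·40·85 / (5·50) = 136
20 log₁₀(136) ≈ 42.67 dB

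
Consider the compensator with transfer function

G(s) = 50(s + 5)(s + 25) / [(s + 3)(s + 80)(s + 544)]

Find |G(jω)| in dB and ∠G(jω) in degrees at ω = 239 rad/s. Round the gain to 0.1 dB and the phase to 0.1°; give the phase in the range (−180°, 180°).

At s = jω = j239:
zero (s+5): 5 + j239 → |·| = √(5²+239²) = √57146 ≈ 239.05, ∠ = arctan(239/5) ≈ 88.80°
zero (s+25): 25 + j239 → |·| = √(25²+239²) = √57746 ≈ 240.3, ∠ = arctan(239/25) ≈ 84.03°
pole (s+3): 3 + j239 → |·| = √(3²+239²) = √57130 ≈ 239.02, ∠ = arctan(239/3) ≈ 89.28°
pole (s+80): 80 + j239 → |·| = √(80²+239²) = √63521 ≈ 252.03, ∠ = arctan(239/80) ≈ 71.49°
pole (s+544): 544 + j239 → |·| = √(544²+239²) = √353057 ≈ 594.19, ∠ = arctan(239/544) ≈ 23.72°
|G| = 50 · 57444 / 3.5794e+07 ≈ 0.080242
Gain = 20 log₁₀(0.080242) ≈ -21.91 dB
∠G = 172.83° − 184.49° = -11.66°

-21.9 dB, -11.7°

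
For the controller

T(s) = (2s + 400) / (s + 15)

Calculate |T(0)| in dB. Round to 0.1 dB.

T(0) = 400 / 15 ≈ 26.667
20 log₁₀(26.667) ≈ 28.52 dB

28.5 dB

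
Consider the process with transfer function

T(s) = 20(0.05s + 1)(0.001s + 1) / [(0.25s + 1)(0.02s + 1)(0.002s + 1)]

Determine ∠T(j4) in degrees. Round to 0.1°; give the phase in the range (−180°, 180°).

-38.5°

At ω = 4 rad/s:
zero (1 + j4·0.05) = 1 + j0.2 → |·| ≈ 1.0198, ∠ ≈ 11.31°
zero (1 + j4·0.001) = 1 + j0.004 → |·| ≈ 1, ∠ ≈ 0.23°
pole (1 + j4·0.25) = 1 + j1 → |·| ≈ 1.4142, ∠ ≈ 45.00°
pole (1 + j4·0.02) = 1 + j0.08 → |·| ≈ 1.0032, ∠ ≈ 4.57°
pole (1 + j4·0.002) = 1 + j0.008 → |·| ≈ 1, ∠ ≈ 0.46°
∠T = (11.31° + 0.23°) − (45.00° + 4.57° + 0.46°) = -38.49°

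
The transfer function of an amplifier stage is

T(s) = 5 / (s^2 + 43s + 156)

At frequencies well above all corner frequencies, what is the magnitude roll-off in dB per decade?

-40 dB/decade

Each pole contributes −20 dB/decade at high frequency; each zero contributes +20 dB/decade.
Net: 0 zero(s) − 2 pole(s) → -40 dB/decade.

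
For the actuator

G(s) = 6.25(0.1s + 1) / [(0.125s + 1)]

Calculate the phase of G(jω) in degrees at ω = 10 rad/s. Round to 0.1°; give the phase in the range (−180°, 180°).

At ω = 10 rad/s:
zero (1 + j10·0.1) = 1 + j1 → |·| ≈ 1.4142, ∠ ≈ 45.00°
pole (1 + j10·0.125) = 1 + j1.25 → |·| ≈ 1.6008, ∠ ≈ 51.34°
∠G = (45.00°) − (51.34°) = -6.34°

-6.3°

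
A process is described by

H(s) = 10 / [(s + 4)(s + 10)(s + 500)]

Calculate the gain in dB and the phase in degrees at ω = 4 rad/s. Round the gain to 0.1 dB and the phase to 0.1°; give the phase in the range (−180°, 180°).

At s = jω = j4:
pole (s+4): 4 + j4 → |·| = √(4²+4²) = √32 ≈ 5.6569, ∠ = arctan(4/4) ≈ 45.00°
pole (s+10): 10 + j4 → |·| = √(10²+4²) = √116 ≈ 10.77, ∠ = arctan(4/10) ≈ 21.80°
pole (s+500): 500 + j4 → |·| = √(500²+4²) = √250016 ≈ 500.02, ∠ = arctan(4/500) ≈ 0.46°
|H| = 10 / 30464 ≈ 0.00032826
Gain = 20 log₁₀(0.00032826) ≈ -69.68 dB
∠H = 0.00° − 67.26° = -67.26°

-69.7 dB, -67.3°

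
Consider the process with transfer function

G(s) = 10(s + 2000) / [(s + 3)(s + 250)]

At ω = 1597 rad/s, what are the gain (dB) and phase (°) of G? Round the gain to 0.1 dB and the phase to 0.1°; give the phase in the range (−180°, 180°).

At s = jω = j1597:
zero (s+2000): 2000 + j1597 → |·| = √(2000²+1597²) = √6550409 ≈ 2559.4, ∠ = arctan(1597/2000) ≈ 38.61°
pole (s+3): 3 + j1597 → |·| = √(3²+1597²) = √2550418 ≈ 1597, ∠ = arctan(1597/3) ≈ 89.89°
pole (s+250): 250 + j1597 → |·| = √(250²+1597²) = √2612909 ≈ 1616.4, ∠ = arctan(1597/250) ≈ 81.10°
|G| = 10 · 2559.4 / 2.5814e+06 ≈ 0.0099148
Gain = 20 log₁₀(0.0099148) ≈ -40.07 dB
∠G = 38.61° − 170.99° = -132.38°

-40.1 dB, -132.4°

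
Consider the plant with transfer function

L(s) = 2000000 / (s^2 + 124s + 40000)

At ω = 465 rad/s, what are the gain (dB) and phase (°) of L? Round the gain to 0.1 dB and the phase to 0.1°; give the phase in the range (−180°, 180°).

20.7 dB, -161.9°

At s = jω = j465:
quadratic: (j465)² + 124·j465 + 40000 = -176225 + j57660 → |·| ≈ 1.8542e+05, ∠ ≈ 161.88°
|L| = 2000000 / 1.8542e+05 ≈ 10.786
Gain = 20 log₁₀(10.786) ≈ 20.66 dB
∠L = 0.00° − 161.88° = -161.88°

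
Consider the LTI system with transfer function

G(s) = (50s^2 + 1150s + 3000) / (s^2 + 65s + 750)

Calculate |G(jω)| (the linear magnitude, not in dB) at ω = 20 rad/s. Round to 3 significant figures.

Substitute s = j20:
Numerator: 50(j20)^2 + 1150(j20) + 3000 = -17000 + j23000
Denominator: (j20)^2 + 65(j20) + 750 = 350 + j1300
|N| = √(17000² + 23000²) ≈ 28601, ∠N ≈ 126.47°
|D| = √(350² + 1300²) ≈ 1346.3, ∠D ≈ 74.93°
|G| = 28601 / 1346.3 ≈ 21.244

21.2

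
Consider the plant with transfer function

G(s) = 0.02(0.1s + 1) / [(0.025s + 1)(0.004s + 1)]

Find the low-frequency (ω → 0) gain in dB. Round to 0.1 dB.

-34.0 dB

G(0) = 0.02 · 1 / 1 = 0.02
20 log₁₀(0.02) ≈ -33.98 dB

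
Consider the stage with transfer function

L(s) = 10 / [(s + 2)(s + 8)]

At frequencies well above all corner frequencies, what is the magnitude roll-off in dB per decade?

-40 dB/decade

Each pole contributes −20 dB/decade at high frequency; each zero contributes +20 dB/decade.
Net: 0 zero(s) − 2 pole(s) → -40 dB/decade.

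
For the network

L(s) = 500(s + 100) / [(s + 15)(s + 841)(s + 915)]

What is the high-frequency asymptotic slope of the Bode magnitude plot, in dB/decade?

-40 dB/decade

Each pole contributes −20 dB/decade at high frequency; each zero contributes +20 dB/decade.
Net: 1 zero(s) − 3 pole(s) → -40 dB/decade.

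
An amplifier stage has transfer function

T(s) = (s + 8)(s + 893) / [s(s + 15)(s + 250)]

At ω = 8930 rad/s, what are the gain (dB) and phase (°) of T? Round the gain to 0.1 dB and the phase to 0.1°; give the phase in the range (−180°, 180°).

-79.0 dB, -94.1°

At s = jω = j8930:
zero (s+8): 8 + j8930 → |·| = √(8²+8930²) = √79744964 ≈ 8930, ∠ = arctan(8930/8) ≈ 89.95°
zero (s+893): 893 + j8930 → |·| = √(893²+8930²) = √80542349 ≈ 8974.5, ∠ = arctan(8930/893) ≈ 84.29°
pole (s+15): 15 + j8930 → |·| = √(15²+8930²) = √79745125 ≈ 8930, ∠ = arctan(8930/15) ≈ 89.90°
pole (s+250): 250 + j8930 → |·| = √(250²+8930²) = √79807400 ≈ 8933.5, ∠ = arctan(8930/250) ≈ 88.40°
pole at origin: |s| = 8930, ∠ = 90.00° (in denominator)
|T| = 1 · 8.0142e+07 / 7.124e+11 ≈ 0.0001125
Gain = 20 log₁₀(0.0001125) ≈ -78.98 dB
∠T = 174.24° − 268.30° = -94.06°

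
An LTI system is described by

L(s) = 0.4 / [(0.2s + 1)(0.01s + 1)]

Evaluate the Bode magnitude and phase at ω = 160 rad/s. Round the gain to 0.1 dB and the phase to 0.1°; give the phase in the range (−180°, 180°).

At ω = 160 rad/s:
pole (1 + j160·0.2) = 1 + j32 → |·| ≈ 32.016, ∠ ≈ 88.21°
pole (1 + j160·0.01) = 1 + j1.6 → |·| ≈ 1.8868, ∠ ≈ 57.99°
|L| = 0.4 · 1 / (32.016 · 1.8868) ≈ 0.0066217
Gain = 20 log₁₀(0.0066217) ≈ -43.58 dB
∠L = (0°) − (88.21° + 57.99°) = -146.20°

-43.6 dB, -146.2°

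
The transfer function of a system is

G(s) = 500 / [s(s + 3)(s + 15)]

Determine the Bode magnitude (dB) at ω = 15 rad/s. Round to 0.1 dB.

At s = jω = j15:
pole (s+3): 3 + j15 → |·| = √(3²+15²) = √234 ≈ 15.297, ∠ = arctan(15/3) ≈ 78.69°
pole (s+15): 15 + j15 → |·| = √(15²+15²) = √450 ≈ 21.213, ∠ = arctan(15/15) ≈ 45.00°
pole at origin: |s| = 15, ∠ = 90.00° (in denominator)
|G| = 500 / 4867.4 ≈ 0.10272
Gain = 20 log₁₀(0.10272) ≈ -19.77 dB

-19.8 dB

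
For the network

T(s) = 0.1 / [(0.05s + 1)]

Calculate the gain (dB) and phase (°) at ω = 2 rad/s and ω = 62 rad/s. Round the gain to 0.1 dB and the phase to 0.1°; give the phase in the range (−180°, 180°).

ω = 2: -20.0 dB, -5.7°; ω = 62: -30.3 dB, -72.1°

At ω = 2 rad/s:
pole (1 + j2·0.05) = 1 + j0.1 → |·| ≈ 1.005, ∠ ≈ 5.71°
|T| = 0.1 · 1 / (1.005) ≈ 0.099502
Gain = 20 log₁₀(0.099502) ≈ -20.04 dB
∠T = (0°) − (5.71°) = -5.71°

At ω = 62 rad/s:
pole (1 + j62·0.05) = 1 + j3.1 → |·| ≈ 3.2573, ∠ ≈ 72.12°
|T| = 0.1 · 1 / (3.2573) ≈ 0.0307
Gain = 20 log₁₀(0.0307) ≈ -30.26 dB
∠T = (0°) − (72.12°) = -72.12°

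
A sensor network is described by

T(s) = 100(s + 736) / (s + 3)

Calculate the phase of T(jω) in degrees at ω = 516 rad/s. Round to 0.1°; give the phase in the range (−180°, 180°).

At s = jω = j516:
zero (s+736): 736 + j516 → |·| = √(736²+516²) = √807952 ≈ 898.86, ∠ = arctan(516/736) ≈ 35.03°
pole (s+3): 3 + j516 → |·| = √(3²+516²) = √266265 ≈ 516.01, ∠ = arctan(516/3) ≈ 89.67°
∠T = 35.03° − 89.67° = -54.64°

-54.6°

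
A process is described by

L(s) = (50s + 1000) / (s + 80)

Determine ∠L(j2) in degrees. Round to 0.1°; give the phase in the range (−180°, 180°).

Substitute s = j2:
Numerator: 50(j2) + 1000 = 1000 + j100
Denominator: (j2) + 80 = 80 + j2
|N| = √(1000² + 100²) ≈ 1005, ∠N ≈ 5.71°
|D| = √(80² + 2²) ≈ 80.025, ∠D ≈ 1.43°
∠L = 5.71° − 1.43° = 4.28°

4.3°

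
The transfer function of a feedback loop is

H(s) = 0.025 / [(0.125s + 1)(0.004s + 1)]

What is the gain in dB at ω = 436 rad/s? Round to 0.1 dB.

At ω = 436 rad/s:
pole (1 + j436·0.125) = 1 + j54.5 → |·| ≈ 54.509, ∠ ≈ 88.95°
pole (1 + j436·0.004) = 1 + j1.744 → |·| ≈ 2.0104, ∠ ≈ 60.17°
|H| = 0.025 · 1 / (54.509 · 2.0104) ≈ 0.00022813
Gain = 20 log₁₀(0.00022813) ≈ -72.84 dB

-72.8 dB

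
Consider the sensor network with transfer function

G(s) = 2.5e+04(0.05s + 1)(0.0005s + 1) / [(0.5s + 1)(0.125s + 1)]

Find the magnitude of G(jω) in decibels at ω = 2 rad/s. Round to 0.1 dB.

84.7 dB

At ω = 2 rad/s:
zero (1 + j2·0.05) = 1 + j0.1 → |·| ≈ 1.005, ∠ ≈ 5.71°
zero (1 + j2·0.0005) = 1 + j0.001 → |·| ≈ 1, ∠ ≈ 0.06°
pole (1 + j2·0.5) = 1 + j1 → |·| ≈ 1.4142, ∠ ≈ 45.00°
pole (1 + j2·0.125) = 1 + j0.25 → |·| ≈ 1.0308, ∠ ≈ 14.04°
|G| = 2.5e+04 · 1.005 · 1 / (1.4142 · 1.0308) ≈ 17235
Gain = 20 log₁₀(17235) ≈ 84.73 dB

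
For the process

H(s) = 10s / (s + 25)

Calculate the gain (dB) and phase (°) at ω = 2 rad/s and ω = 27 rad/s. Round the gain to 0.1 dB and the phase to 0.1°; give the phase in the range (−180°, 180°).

At s = jω = j2:
zero at origin: s = j2 → |·| = 2, ∠ = 90.00°
pole (s+25): 25 + j2 → |·| = √(25²+2²) = √629 ≈ 25.08, ∠ = arctan(2/25) ≈ 4.57°
|H| = 10 · 2 / 25.08 ≈ 0.79745
Gain = 20 log₁₀(0.79745) ≈ -1.97 dB
∠H = 90.00° − 4.57° = 85.43°

At s = jω = j27:
zero at origin: s = j27 → |·| = 27, ∠ = 90.00°
pole (s+25): 25 + j27 → |·| = √(25²+27²) = √1354 ≈ 36.797, ∠ = arctan(27/25) ≈ 47.20°
|H| = 10 · 27 / 36.797 ≈ 7.3376
Gain = 20 log₁₀(7.3376) ≈ 17.31 dB
∠H = 90.00° − 47.20° = 42.80°

ω = 2: -2.0 dB, 85.4°; ω = 27: 17.3 dB, 42.8°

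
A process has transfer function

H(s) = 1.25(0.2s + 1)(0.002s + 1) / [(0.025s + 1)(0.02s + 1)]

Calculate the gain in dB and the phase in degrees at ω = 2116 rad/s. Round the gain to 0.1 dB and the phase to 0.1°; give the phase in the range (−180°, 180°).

0.2 dB, -11.0°

At ω = 2116 rad/s:
zero (1 + j2116·0.2) = 1 + j423.2 → |·| ≈ 423.2, ∠ ≈ 89.86°
zero (1 + j2116·0.002) = 1 + j4.232 → |·| ≈ 4.3485, ∠ ≈ 76.71°
pole (1 + j2116·0.025) = 1 + j52.9 → |·| ≈ 52.909, ∠ ≈ 88.92°
pole (1 + j2116·0.02) = 1 + j42.32 → |·| ≈ 42.332, ∠ ≈ 88.65°
|H| = 1.25 · 423.2 · 4.3485 / (52.909 · 42.332) ≈ 1.0271
Gain = 20 log₁₀(1.0271) ≈ 0.23 dB
∠H = (89.86° + 76.71°) − (88.92° + 88.65°) = -11.00°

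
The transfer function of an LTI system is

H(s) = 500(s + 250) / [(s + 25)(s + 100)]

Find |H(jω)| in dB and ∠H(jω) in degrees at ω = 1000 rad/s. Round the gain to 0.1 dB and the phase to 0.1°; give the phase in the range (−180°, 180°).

-5.8 dB, -96.9°

At s = jω = j1000:
zero (s+250): 250 + j1000 → |·| = √(250²+1000²) = √1062500 ≈ 1030.8, ∠ = arctan(1000/250) ≈ 75.96°
pole (s+25): 25 + j1000 → |·| = √(25²+1000²) = √1000625 ≈ 1000.3, ∠ = arctan(1000/25) ≈ 88.57°
pole (s+100): 100 + j1000 → |·| = √(100²+1000²) = √1010000 ≈ 1005, ∠ = arctan(1000/100) ≈ 84.29°
|H| = 500 · 1030.8 / 1.0053e+06 ≈ 0.51268
Gain = 20 log₁₀(0.51268) ≈ -5.80 dB
∠H = 75.96° − 172.86° = -96.90°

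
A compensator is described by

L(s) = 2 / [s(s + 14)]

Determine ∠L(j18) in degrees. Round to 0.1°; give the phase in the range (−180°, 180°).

At s = jω = j18:
pole (s+14): 14 + j18 → |·| = √(14²+18²) = √520 ≈ 22.804, ∠ = arctan(18/14) ≈ 52.13°
pole at origin: |s| = 18, ∠ = 90.00° (in denominator)
∠L = 0.00° − 142.13° = -142.13°

-142.1°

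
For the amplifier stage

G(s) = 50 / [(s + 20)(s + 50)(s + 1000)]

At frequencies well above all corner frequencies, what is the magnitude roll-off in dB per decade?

-60 dB/decade

Each pole contributes −20 dB/decade at high frequency; each zero contributes +20 dB/decade.
Net: 0 zero(s) − 3 pole(s) → -60 dB/decade.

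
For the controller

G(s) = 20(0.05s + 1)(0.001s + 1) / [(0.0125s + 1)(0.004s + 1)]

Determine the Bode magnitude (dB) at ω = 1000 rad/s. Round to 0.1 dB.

At ω = 1000 rad/s:
zero (1 + j1000·0.05) = 1 + j50 → |·| ≈ 50.01, ∠ ≈ 88.85°
zero (1 + j1000·0.001) = 1 + j1 → |·| ≈ 1.4142, ∠ ≈ 45.00°
pole (1 + j1000·0.0125) = 1 + j12.5 → |·| ≈ 12.54, ∠ ≈ 85.43°
pole (1 + j1000·0.004) = 1 + j4 → |·| ≈ 4.1231, ∠ ≈ 75.96°
|G| = 20 · 50.01 · 1.4142 / (12.54 · 4.1231) ≈ 27.357
Gain = 20 log₁₀(27.357) ≈ 28.74 dB

28.7 dB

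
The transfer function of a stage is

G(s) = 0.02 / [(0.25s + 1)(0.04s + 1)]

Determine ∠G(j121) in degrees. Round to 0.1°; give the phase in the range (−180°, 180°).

-166.4°

At ω = 121 rad/s:
pole (1 + j121·0.25) = 1 + j30.25 → |·| ≈ 30.267, ∠ ≈ 88.11°
pole (1 + j121·0.04) = 1 + j4.84 → |·| ≈ 4.9422, ∠ ≈ 78.33°
∠G = (0°) − (88.11° + 78.33°) = -166.44°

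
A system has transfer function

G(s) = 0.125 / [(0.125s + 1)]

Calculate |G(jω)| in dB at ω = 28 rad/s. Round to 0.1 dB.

At ω = 28 rad/s:
pole (1 + j28·0.125) = 1 + j3.5 → |·| ≈ 3.6401, ∠ ≈ 74.05°
|G| = 0.125 · 1 / (3.6401) ≈ 0.03434
Gain = 20 log₁₀(0.03434) ≈ -29.28 dB

-29.3 dB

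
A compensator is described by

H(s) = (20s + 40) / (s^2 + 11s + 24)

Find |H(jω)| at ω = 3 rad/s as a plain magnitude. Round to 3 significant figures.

Substitute s = j3:
Numerator: 20(j3) + 40 = 40 + j60
Denominator: (j3)^2 + 11(j3) + 24 = 15 + j33
|N| = √(40² + 60²) ≈ 72.111, ∠N ≈ 56.31°
|D| = √(15² + 33²) ≈ 36.249, ∠D ≈ 65.56°
|H| = 72.111 / 36.249 ≈ 1.9893

1.99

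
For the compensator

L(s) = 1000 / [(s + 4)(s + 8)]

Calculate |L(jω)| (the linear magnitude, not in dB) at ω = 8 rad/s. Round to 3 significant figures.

At s = jω = j8:
pole (s+4): 4 + j8 → |·| = √(4²+8²) = √80 ≈ 8.9443, ∠ = arctan(8/4) ≈ 63.43°
pole (s+8): 8 + j8 → |·| = √(8²+8²) = √128 ≈ 11.314, ∠ = arctan(8/8) ≈ 45.00°
|L| = 1000 / 101.2 ≈ 9.8814

9.88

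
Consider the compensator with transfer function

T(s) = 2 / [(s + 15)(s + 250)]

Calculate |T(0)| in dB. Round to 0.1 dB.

T(0) = 2 / (15·250) ≈ 0.00053333
20 log₁₀(0.00053333) ≈ -65.46 dB

-65.5 dB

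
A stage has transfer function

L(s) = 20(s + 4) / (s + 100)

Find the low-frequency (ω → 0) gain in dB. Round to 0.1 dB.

-1.9 dB

L(0) = 20·4 / (100) = 0.8
20 log₁₀(0.8) ≈ -1.94 dB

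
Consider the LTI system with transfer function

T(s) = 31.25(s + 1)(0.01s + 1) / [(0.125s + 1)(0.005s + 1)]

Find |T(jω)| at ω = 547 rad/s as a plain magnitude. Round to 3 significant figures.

477

At ω = 547 rad/s:
zero (1 + j547·1) = 1 + j547 → |·| ≈ 547, ∠ ≈ 89.90°
zero (1 + j547·0.01) = 1 + j5.47 → |·| ≈ 5.5607, ∠ ≈ 79.64°
pole (1 + j547·0.125) = 1 + j68.375 → |·| ≈ 68.382, ∠ ≈ 89.16°
pole (1 + j547·0.005) = 1 + j2.735 → |·| ≈ 2.9121, ∠ ≈ 69.92°
|T| = 31.25 · 547 · 5.5607 / (68.382 · 2.9121) ≈ 477.33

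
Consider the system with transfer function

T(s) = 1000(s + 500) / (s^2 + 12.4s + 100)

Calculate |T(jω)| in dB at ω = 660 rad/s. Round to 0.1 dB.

At s = jω = j660:
zero (s+500): 500 + j660 → |·| = √(500²+660²) = √685600 ≈ 828.01, ∠ = arctan(660/500) ≈ 52.85°
quadratic: (j660)² + 12.4·j660 + 100 = -435500 + j8184 → |·| ≈ 4.3558e+05, ∠ ≈ 178.92°
|T| = 1000 · 828.01 / 4.3558e+05 ≈ 1.9009
Gain = 20 log₁₀(1.9009) ≈ 5.58 dB

5.6 dB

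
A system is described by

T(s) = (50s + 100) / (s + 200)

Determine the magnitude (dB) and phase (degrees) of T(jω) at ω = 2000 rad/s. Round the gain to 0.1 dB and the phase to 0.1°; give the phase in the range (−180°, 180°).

Substitute s = j2000:
Numerator: 50(j2000) + 100 = 100 + j100000
Denominator: (j2000) + 200 = 200 + j2000
|N| = √(100² + 100000²) ≈ 1e+05, ∠N ≈ 89.94°
|D| = √(200² + 2000²) ≈ 2010, ∠D ≈ 84.29°
|T| = 1e+05 / 2010 ≈ 49.751
Gain = 20 log₁₀(49.751) ≈ 33.94 dB
∠T = 89.94° − 84.29° = 5.65°

33.9 dB, 5.7°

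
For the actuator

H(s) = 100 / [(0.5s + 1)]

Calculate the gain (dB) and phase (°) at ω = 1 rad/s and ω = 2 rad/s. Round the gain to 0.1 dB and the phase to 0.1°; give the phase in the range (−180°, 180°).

ω = 1: 39.0 dB, -26.6°; ω = 2: 37.0 dB, -45.0°

At ω = 1 rad/s:
pole (1 + j1·0.5) = 1 + j0.5 → |·| ≈ 1.118, ∠ ≈ 26.57°
|H| = 100 · 1 / (1.118) ≈ 89.445
Gain = 20 log₁₀(89.445) ≈ 39.03 dB
∠H = (0°) − (26.57°) = -26.57°

At ω = 2 rad/s:
pole (1 + j2·0.5) = 1 + j1 → |·| ≈ 1.4142, ∠ ≈ 45.00°
|H| = 100 · 1 / (1.4142) ≈ 70.711
Gain = 20 log₁₀(70.711) ≈ 36.99 dB
∠H = (0°) − (45.00°) = -45.00°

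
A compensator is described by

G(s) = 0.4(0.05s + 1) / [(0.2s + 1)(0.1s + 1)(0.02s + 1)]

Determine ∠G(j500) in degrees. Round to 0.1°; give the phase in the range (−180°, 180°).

At ω = 500 rad/s:
zero (1 + j500·0.05) = 1 + j25 → |·| ≈ 25.02, ∠ ≈ 87.71°
pole (1 + j500·0.2) = 1 + j100 → |·| ≈ 100, ∠ ≈ 89.43°
pole (1 + j500·0.1) = 1 + j50 → |·| ≈ 50.01, ∠ ≈ 88.85°
pole (1 + j500·0.02) = 1 + j10 → |·| ≈ 10.05, ∠ ≈ 84.29°
∠G = (87.71°) − (89.43° + 88.85° + 84.29°) = -174.86°

-174.9°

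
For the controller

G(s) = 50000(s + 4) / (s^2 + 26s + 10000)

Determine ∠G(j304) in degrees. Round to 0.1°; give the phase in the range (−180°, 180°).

At s = jω = j304:
zero (s+4): 4 + j304 → |·| = √(4²+304²) = √92432 ≈ 304.03, ∠ = arctan(304/4) ≈ 89.25°
quadratic: (j304)² + 26·j304 + 10000 = -82416 + j7904 → |·| ≈ 82794, ∠ ≈ 174.52°
∠G = 89.25° − 174.52° = -85.27°

-85.3°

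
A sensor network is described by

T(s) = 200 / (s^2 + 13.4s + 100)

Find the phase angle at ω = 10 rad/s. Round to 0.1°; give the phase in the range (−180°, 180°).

-90.0°

At s = jω = j10:
quadratic: (j10)² + 13.4·j10 + 100 = 0 + j134 → |·| ≈ 134, ∠ ≈ 90.00°
∠T = 0.00° − 90.00° = -90.00°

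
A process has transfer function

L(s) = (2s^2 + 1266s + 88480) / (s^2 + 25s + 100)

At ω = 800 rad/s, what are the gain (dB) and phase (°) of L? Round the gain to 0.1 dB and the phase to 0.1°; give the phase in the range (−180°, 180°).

Substitute s = j800:
Numerator: 2(j800)^2 + 1266(j800) + 88480 = -1191520 + j1012800
Denominator: (j800)^2 + 25(j800) + 100 = -639900 + j20000
|N| = √(1191520² + 1012800²) ≈ 1.5638e+06, ∠N ≈ 139.64°
|D| = √(639900² + 20000²) ≈ 6.4021e+05, ∠D ≈ 178.21°
|L| = 1.5638e+06 / 6.4021e+05 ≈ 2.4426
Gain = 20 log₁₀(2.4426) ≈ 7.76 dB
∠L = 139.64° − 178.21° = -38.57°

7.8 dB, -38.6°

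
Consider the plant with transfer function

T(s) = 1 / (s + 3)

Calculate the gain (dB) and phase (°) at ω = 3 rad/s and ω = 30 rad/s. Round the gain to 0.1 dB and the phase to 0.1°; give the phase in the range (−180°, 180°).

Substitute s = j3:
Numerator: 1 = 1 + j0
Denominator: (j3) + 3 = 3 + j3
|N| = √(1² + 0²) ≈ 1, ∠N ≈ 0.00°
|D| = √(3² + 3²) ≈ 4.2426, ∠D ≈ 45.00°
|T| = 1 / 4.2426 ≈ 0.2357
Gain = 20 log₁₀(0.2357) ≈ -12.55 dB
∠T = 0.00° − 45.00° = -45.00°

Substitute s = j30:
Numerator: 1 = 1 + j0
Denominator: (j30) + 3 = 3 + j30
|N| = √(1² + 0²) ≈ 1, ∠N ≈ 0.00°
|D| = √(3² + 30²) ≈ 30.15, ∠D ≈ 84.29°
|T| = 1 / 30.15 ≈ 0.033167
Gain = 20 log₁₀(0.033167) ≈ -29.59 dB
∠T = 0.00° − 84.29° = -84.29°

ω = 3: -12.6 dB, -45.0°; ω = 30: -29.6 dB, -84.3°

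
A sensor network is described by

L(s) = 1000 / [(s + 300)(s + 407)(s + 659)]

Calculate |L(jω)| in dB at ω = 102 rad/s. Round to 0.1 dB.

-99.0 dB

At s = jω = j102:
pole (s+300): 300 + j102 → |·| = √(300²+102²) = √100404 ≈ 316.87, ∠ = arctan(102/300) ≈ 18.78°
pole (s+407): 407 + j102 → |·| = √(407²+102²) = √176053 ≈ 419.59, ∠ = arctan(102/407) ≈ 14.07°
pole (s+659): 659 + j102 → |·| = √(659²+102²) = √444685 ≈ 666.85, ∠ = arctan(102/659) ≈ 8.80°
|L| = 1000 / 8.8661e+07 ≈ 1.1279e-05
Gain = 20 log₁₀(1.1279e-05) ≈ -98.95 dB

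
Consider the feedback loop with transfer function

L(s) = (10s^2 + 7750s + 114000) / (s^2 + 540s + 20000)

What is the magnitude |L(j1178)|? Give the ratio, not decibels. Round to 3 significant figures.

10.9

Substitute s = j1178:
Numerator: 10(j1178)^2 + 7750(j1178) + 114000 = -13762840 + j9129500
Denominator: (j1178)^2 + 540(j1178) + 20000 = -1367684 + j636120
|N| = √(13762840² + 9129500²) ≈ 1.6516e+07, ∠N ≈ 146.44°
|D| = √(1367684² + 636120²) ≈ 1.5084e+06, ∠D ≈ 155.06°
|L| = 1.6516e+07 / 1.5084e+06 ≈ 10.949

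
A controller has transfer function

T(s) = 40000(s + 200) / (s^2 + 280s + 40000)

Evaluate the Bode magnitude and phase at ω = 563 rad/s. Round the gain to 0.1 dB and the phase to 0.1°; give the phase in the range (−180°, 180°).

37.5 dB, -79.9°

At s = jω = j563:
zero (s+200): 200 + j563 → |·| = √(200²+563²) = √356969 ≈ 597.47, ∠ = arctan(563/200) ≈ 70.44°
quadratic: (j563)² + 280·j563 + 40000 = -276969 + j157640 → |·| ≈ 3.1869e+05, ∠ ≈ 150.35°
|T| = 40000 · 597.47 / 3.1869e+05 ≈ 74.991
Gain = 20 log₁₀(74.991) ≈ 37.50 dB
∠T = 70.44° − 150.35° = -79.91°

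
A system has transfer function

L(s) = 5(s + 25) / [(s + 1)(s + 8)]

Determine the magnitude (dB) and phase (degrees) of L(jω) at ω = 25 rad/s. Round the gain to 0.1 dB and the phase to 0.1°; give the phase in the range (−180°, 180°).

-11.4 dB, -115.0°

At s = jω = j25:
zero (s+25): 25 + j25 → |·| = √(25²+25²) = √1250 ≈ 35.355, ∠ = arctan(25/25) ≈ 45.00°
pole (s+1): 1 + j25 → |·| = √(1²+25²) = √626 ≈ 25.02, ∠ = arctan(25/1) ≈ 87.71°
pole (s+8): 8 + j25 → |·| = √(8²+25²) = √689 ≈ 26.249, ∠ = arctan(25/8) ≈ 72.26°
|L| = 5 · 35.355 / 656.75 ≈ 0.26917
Gain = 20 log₁₀(0.26917) ≈ -11.40 dB
∠L = 45.00° − 159.97° = -114.97°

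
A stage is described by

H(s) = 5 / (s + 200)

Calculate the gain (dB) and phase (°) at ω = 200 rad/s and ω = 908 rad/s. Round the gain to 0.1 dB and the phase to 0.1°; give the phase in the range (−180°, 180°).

ω = 200: -35.1 dB, -45.0°; ω = 908: -45.4 dB, -77.6°

Substitute s = j200:
Numerator: 5 = 5 + j0
Denominator: (j200) + 200 = 200 + j200
|N| = √(5² + 0²) ≈ 5, ∠N ≈ 0.00°
|D| = √(200² + 200²) ≈ 282.84, ∠D ≈ 45.00°
|H| = 5 / 282.84 ≈ 0.017678
Gain = 20 log₁₀(0.017678) ≈ -35.05 dB
∠H = 0.00° − 45.00° = -45.00°

Substitute s = j908:
Numerator: 5 = 5 + j0
Denominator: (j908) + 200 = 200 + j908
|N| = √(5² + 0²) ≈ 5, ∠N ≈ 0.00°
|D| = √(200² + 908²) ≈ 929.77, ∠D ≈ 77.58°
|H| = 5 / 929.77 ≈ 0.0053777
Gain = 20 log₁₀(0.0053777) ≈ -45.39 dB
∠H = 0.00° − 77.58° = -77.58°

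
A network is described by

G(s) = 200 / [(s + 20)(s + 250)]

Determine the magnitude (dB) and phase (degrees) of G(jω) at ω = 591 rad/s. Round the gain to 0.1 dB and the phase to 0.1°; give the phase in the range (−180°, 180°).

At s = jω = j591:
pole (s+20): 20 + j591 → |·| = √(20²+591²) = √349681 ≈ 591.34, ∠ = arctan(591/20) ≈ 88.06°
pole (s+250): 250 + j591 → |·| = √(250²+591²) = √411781 ≈ 641.7, ∠ = arctan(591/250) ≈ 67.07°
|G| = 200 / 3.7946e+05 ≈ 0.00052706
Gain = 20 log₁₀(0.00052706) ≈ -65.56 dB
∠G = 0.00° − 155.13° = -155.13°

-65.6 dB, -155.1°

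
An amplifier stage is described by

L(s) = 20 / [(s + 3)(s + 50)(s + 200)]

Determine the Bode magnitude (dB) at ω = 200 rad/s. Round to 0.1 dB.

At s = jω = j200:
pole (s+3): 3 + j200 → |·| = √(3²+200²) = √40009 ≈ 200.02, ∠ = arctan(200/3) ≈ 89.14°
pole (s+50): 50 + j200 → |·| = √(50²+200²) = √42500 ≈ 206.16, ∠ = arctan(200/50) ≈ 75.96°
pole (s+200): 200 + j200 → |·| = √(200²+200²) = √80000 ≈ 282.84, ∠ = arctan(200/200) ≈ 45.00°
|L| = 20 / 1.1663e+07 ≈ 1.7148e-06
Gain = 20 log₁₀(1.7148e-06) ≈ -115.32 dB

-115.3 dB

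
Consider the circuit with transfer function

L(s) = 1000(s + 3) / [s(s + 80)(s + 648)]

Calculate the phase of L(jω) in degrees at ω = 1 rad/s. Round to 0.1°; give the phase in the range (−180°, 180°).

At s = jω = j1:
zero (s+3): 3 + j1 → |·| = √(3²+1²) = √10 ≈ 3.1623, ∠ = arctan(1/3) ≈ 18.43°
pole (s+80): 80 + j1 → |·| = √(80²+1²) = √6401 ≈ 80.006, ∠ = arctan(1/80) ≈ 0.72°
pole (s+648): 648 + j1 → |·| = √(648²+1²) = √419905 ≈ 648, ∠ = arctan(1/648) ≈ 0.09°
pole at origin: |s| = 1, ∠ = 90.00° (in denominator)
∠L = 18.43° − 90.81° = -72.38°

-72.4°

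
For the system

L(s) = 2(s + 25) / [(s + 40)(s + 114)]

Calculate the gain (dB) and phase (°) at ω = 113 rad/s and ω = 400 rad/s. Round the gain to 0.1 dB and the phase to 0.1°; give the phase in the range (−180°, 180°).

At s = jω = j113:
zero (s+25): 25 + j113 → |·| = √(25²+113²) = √13394 ≈ 115.73, ∠ = arctan(113/25) ≈ 77.52°
pole (s+40): 40 + j113 → |·| = √(40²+113²) = √14369 ≈ 119.87, ∠ = arctan(113/40) ≈ 70.51°
pole (s+114): 114 + j113 → |·| = √(114²+113²) = √25765 ≈ 160.51, ∠ = arctan(113/114) ≈ 44.75°
|L| = 2 · 115.73 / 19240 ≈ 0.01203
Gain = 20 log₁₀(0.01203) ≈ -38.39 dB
∠L = 77.52° − 115.26° = -37.74°

At s = jω = j400:
zero (s+25): 25 + j400 → |·| = √(25²+400²) = √160625 ≈ 400.78, ∠ = arctan(400/25) ≈ 86.42°
pole (s+40): 40 + j400 → |·| = √(40²+400²) = √161600 ≈ 402, ∠ = arctan(400/40) ≈ 84.29°
pole (s+114): 114 + j400 → |·| = √(114²+400²) = √172996 ≈ 415.93, ∠ = arctan(400/114) ≈ 74.09°
|L| = 2 · 400.78 / 1.672e+05 ≈ 0.004794
Gain = 20 log₁₀(0.004794) ≈ -46.39 dB
∠L = 86.42° − 158.38° = -71.96°

ω = 113: -38.4 dB, -37.7°; ω = 400: -46.4 dB, -72.0°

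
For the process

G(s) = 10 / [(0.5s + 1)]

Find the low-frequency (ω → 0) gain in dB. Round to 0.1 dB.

G(0) = 10 · 1 / 1 = 10
20 log₁₀(10) ≈ 20.00 dB

20.0 dB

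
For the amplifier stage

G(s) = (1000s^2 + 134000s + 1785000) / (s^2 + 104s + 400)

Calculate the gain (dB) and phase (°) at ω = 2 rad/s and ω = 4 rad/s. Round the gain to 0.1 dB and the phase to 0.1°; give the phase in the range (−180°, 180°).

ω = 2: 72.1 dB, -19.2°; ω = 4: 70.3 dB, -30.4°

Substitute s = j2:
Numerator: 1000(j2)^2 + 134000(j2) + 1785000 = 1781000 + j268000
Denominator: (j2)^2 + 104(j2) + 400 = 396 + j208
|N| = √(1781000² + 268000²) ≈ 1.8011e+06, ∠N ≈ 8.56°
|D| = √(396² + 208²) ≈ 447.3, ∠D ≈ 27.71°
|G| = 1.8011e+06 / 447.3 ≈ 4026.6
Gain = 20 log₁₀(4026.6) ≈ 72.10 dB
∠G = 8.56° − 27.71° = -19.15°

Substitute s = j4:
Numerator: 1000(j4)^2 + 134000(j4) + 1785000 = 1769000 + j536000
Denominator: (j4)^2 + 104(j4) + 400 = 384 + j416
|N| = √(1769000² + 536000²) ≈ 1.8484e+06, ∠N ≈ 16.86°
|D| = √(384² + 416²) ≈ 566.14, ∠D ≈ 47.29°
|G| = 1.8484e+06 / 566.14 ≈ 3264.9
Gain = 20 log₁₀(3264.9) ≈ 70.28 dB
∠G = 16.86° − 47.29° = -30.43°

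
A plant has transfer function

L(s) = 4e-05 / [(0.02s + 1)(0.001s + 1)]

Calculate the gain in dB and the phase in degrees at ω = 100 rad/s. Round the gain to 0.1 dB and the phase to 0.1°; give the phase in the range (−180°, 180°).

-95.0 dB, -69.1°

At ω = 100 rad/s:
pole (1 + j100·0.02) = 1 + j2 → |·| ≈ 2.2361, ∠ ≈ 63.43°
pole (1 + j100·0.001) = 1 + j0.1 → |·| ≈ 1.005, ∠ ≈ 5.71°
|L| = 4e-05 · 1 / (2.2361 · 1.005) ≈ 1.7799e-05
Gain = 20 log₁₀(1.7799e-05) ≈ -94.99 dB
∠L = (0°) − (63.43° + 5.71°) = -69.14°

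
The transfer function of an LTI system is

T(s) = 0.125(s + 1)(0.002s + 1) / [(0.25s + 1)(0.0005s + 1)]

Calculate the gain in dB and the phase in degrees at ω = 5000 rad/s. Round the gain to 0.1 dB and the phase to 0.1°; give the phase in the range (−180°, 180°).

5.4 dB, 16.1°

At ω = 5000 rad/s:
zero (1 + j5000·1) = 1 + j5000 → |·| ≈ 5000, ∠ ≈ 89.99°
zero (1 + j5000·0.002) = 1 + j10 → |·| ≈ 10.05, ∠ ≈ 84.29°
pole (1 + j5000·0.25) = 1 + j1250 → |·| ≈ 1250, ∠ ≈ 89.95°
pole (1 + j5000·0.0005) = 1 + j2.5 → |·| ≈ 2.6926, ∠ ≈ 68.20°
|T| = 0.125 · 5000 · 10.05 / (1250 · 2.6926) ≈ 1.8662
Gain = 20 log₁₀(1.8662) ≈ 5.42 dB
∠T = (89.99° + 84.29°) − (89.95° + 68.20°) = 16.13°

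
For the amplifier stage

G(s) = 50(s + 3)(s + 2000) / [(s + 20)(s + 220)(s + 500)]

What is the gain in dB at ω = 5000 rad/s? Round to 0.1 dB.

-39.4 dB

At s = jω = j5000:
zero (s+3): 3 + j5000 → |·| = √(3²+5000²) = √25000009 ≈ 5000, ∠ = arctan(5000/3) ≈ 89.97°
zero (s+2000): 2000 + j5000 → |·| = √(2000²+5000²) = √29000000 ≈ 5385.2, ∠ = arctan(5000/2000) ≈ 68.20°
pole (s+20): 20 + j5000 → |·| = √(20²+5000²) = √25000400 ≈ 5000, ∠ = arctan(5000/20) ≈ 89.77°
pole (s+220): 220 + j5000 → |·| = √(220²+5000²) = √25048400 ≈ 5004.8, ∠ = arctan(5000/220) ≈ 87.48°
pole (s+500): 500 + j5000 → |·| = √(500²+5000²) = √25250000 ≈ 5024.9, ∠ = arctan(5000/500) ≈ 84.29°
|G| = 50 · 2.6926e+07 / 1.2574e+11 ≈ 0.010707
Gain = 20 log₁₀(0.010707) ≈ -39.41 dB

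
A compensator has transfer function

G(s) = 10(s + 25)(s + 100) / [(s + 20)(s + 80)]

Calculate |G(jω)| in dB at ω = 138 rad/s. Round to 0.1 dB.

20.6 dB

At s = jω = j138:
zero (s+25): 25 + j138 → |·| = √(25²+138²) = √19669 ≈ 140.25, ∠ = arctan(138/25) ≈ 79.73°
zero (s+100): 100 + j138 → |·| = √(100²+138²) = √29044 ≈ 170.42, ∠ = arctan(138/100) ≈ 54.07°
pole (s+20): 20 + j138 → |·| = √(20²+138²) = √19444 ≈ 139.44, ∠ = arctan(138/20) ≈ 81.75°
pole (s+80): 80 + j138 → |·| = √(80²+138²) = √25444 ≈ 159.51, ∠ = arctan(138/80) ≈ 59.90°
|G| = 10 · 23901 / 22242 ≈ 10.746
Gain = 20 log₁₀(10.746) ≈ 20.62 dB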